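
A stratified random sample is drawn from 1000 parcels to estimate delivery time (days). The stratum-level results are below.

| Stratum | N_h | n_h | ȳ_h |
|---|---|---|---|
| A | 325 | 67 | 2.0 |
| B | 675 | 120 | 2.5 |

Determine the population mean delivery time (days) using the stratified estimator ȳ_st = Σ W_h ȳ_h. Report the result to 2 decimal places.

N = Σ N_h = 1000. Stratum weights W_h = N_h/N.
ȳ_st = (325·2.0 + 675·2.5) / 1000 = 2.3375

ȳ_st ≈ 2.34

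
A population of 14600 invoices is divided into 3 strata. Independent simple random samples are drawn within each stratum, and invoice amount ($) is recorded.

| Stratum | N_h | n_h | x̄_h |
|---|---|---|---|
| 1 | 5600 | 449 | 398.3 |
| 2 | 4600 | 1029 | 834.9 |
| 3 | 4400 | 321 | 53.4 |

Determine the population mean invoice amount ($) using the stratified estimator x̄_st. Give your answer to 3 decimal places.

N = Σ N_h = 14600. Stratum weights W_h = N_h/N.
x̄_st = (5600·398.3 + 4600·834.9 + 4400·53.4) / 14600 = 431.91644

x̄_st ≈ 431.916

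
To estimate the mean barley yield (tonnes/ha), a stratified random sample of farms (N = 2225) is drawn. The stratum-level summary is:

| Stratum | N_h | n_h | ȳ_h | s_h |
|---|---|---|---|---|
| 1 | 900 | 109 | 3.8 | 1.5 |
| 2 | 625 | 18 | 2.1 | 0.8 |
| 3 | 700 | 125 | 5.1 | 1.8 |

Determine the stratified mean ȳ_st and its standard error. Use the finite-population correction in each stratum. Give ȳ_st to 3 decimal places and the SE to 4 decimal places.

ȳ_st = Σ W_h ȳ_h = (900·3.8 + 625·2.1 + 700·5.1)/2225 = 3.73146
V̂(ȳ_st) = Σ W_h² (1 − n_h/N_h) s_h²/n_h, with W_h = N_h/N and N = 2225:
  stratum 1: (900/2225)²·(1 − 109/900)·1.5²/109 = 0.00296835
  stratum 2: (625/2225)²·(1 − 18/625)·0.8²/18 = 0.00272468
  stratum 3: (700/2225)²·(1 − 125/700)·1.8²/125 = 0.00210737
V̂(ȳ_st) = 0.0078004
SE(ȳ_st) = √0.0078004 = 0.0883199

ȳ_st ≈ 3.731, SE ≈ 0.0883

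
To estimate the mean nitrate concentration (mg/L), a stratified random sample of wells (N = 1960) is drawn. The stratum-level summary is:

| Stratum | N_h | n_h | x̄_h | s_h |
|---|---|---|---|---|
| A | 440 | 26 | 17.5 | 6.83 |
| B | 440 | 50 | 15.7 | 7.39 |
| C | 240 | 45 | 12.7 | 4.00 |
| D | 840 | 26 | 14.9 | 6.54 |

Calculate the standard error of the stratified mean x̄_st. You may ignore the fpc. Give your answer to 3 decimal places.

V̂(x̄_st) = Σ W_h² s_h²/n_h, with W_h = N_h/N and N = 1960:
  stratum A: (440/1960)²·6.83²/26 = 0.0904193
  stratum B: (440/1960)²·7.39²/50 = 0.0550443
  stratum C: (240/1960)²·4.00²/45 = 0.00533111
  stratum D: (840/1960)²·6.54²/26 = 0.302154
V̂(x̄_st) = 0.452949
SE(x̄_st) = √0.452949 = 0.673015

SE(x̄_st) ≈ 0.673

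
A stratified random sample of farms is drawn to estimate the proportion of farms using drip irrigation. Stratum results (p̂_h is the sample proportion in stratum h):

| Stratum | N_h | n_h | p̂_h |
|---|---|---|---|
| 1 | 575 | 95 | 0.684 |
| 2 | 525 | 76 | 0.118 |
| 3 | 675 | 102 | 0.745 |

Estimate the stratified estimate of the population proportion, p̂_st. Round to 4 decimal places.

p̂_st ≈ 0.5398

N = 1775; stratum weights W_h = N_h/N.
p̂_st = Σ W_h p̂_h = (575·0.684 + 525·0.118 + 675·0.745)/1775 = 0.53979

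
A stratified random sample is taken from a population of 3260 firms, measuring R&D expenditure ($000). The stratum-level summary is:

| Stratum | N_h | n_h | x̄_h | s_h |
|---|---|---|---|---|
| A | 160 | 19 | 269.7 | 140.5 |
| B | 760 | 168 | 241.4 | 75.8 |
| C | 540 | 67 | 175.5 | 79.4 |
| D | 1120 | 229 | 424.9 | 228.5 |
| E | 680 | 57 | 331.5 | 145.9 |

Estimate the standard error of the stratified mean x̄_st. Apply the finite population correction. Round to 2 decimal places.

V̂(x̄_st) = Σ W_h² (1 − n_h/N_h) s_h²/n_h, with W_h = N_h/N and N = 3260:
  stratum A: (160/3260)²·(1 − 19/160)·140.5²/19 = 2.20548
  stratum B: (760/3260)²·(1 − 168/760)·75.8²/168 = 1.44787
  stratum C: (540/3260)²·(1 − 67/540)·79.4²/67 = 2.26144
  stratum D: (1120/3260)²·(1 − 229/1120)·228.5²/229 = 21.4091
  stratum E: (680/3260)²·(1 − 57/680)·145.9²/57 = 14.8867
V̂(x̄_st) = 42.2105
SE(x̄_st) = √42.2105 = 6.49696

SE(x̄_st) ≈ 6.50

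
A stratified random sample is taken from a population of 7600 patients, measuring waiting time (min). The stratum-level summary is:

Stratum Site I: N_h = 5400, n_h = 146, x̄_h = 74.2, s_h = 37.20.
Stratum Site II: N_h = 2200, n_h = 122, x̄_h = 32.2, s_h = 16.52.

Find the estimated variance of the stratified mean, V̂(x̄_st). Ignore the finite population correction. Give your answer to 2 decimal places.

V̂(x̄_st) = Σ W_h² s_h²/n_h, with W_h = N_h/N and N = 7600:
  stratum Site I: (5400/7600)²·37.20²/146 = 4.78513
  stratum Site II: (2200/7600)²·16.52²/122 = 0.187447
V̂(x̄_st) = 4.97257

V̂(x̄_st) ≈ 4.97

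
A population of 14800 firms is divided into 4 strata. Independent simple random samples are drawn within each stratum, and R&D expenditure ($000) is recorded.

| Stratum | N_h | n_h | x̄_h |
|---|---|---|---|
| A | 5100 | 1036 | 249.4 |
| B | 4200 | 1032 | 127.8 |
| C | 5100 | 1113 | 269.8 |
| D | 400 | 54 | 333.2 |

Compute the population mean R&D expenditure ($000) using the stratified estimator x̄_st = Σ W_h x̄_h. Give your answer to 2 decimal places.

N = Σ N_h = 14800. Stratum weights W_h = N_h/N.
x̄_st = (5100·249.4 + 4200·127.8 + 5100·269.8 + 400·333.2) / 14800 = 224.1865

x̄_st ≈ 224.19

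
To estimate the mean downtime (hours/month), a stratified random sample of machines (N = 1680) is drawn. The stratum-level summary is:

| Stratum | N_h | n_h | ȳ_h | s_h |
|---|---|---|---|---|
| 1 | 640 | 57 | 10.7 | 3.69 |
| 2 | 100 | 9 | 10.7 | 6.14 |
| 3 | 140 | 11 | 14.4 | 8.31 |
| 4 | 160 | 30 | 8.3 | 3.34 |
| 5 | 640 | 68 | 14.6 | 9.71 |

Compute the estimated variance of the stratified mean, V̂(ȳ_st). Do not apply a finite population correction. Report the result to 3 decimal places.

V̂(ȳ_st) ≈ 0.298

V̂(ȳ_st) = Σ W_h² s_h²/n_h, with W_h = N_h/N and N = 1680:
  stratum 1: (640/1680)²·3.69²/57 = 0.0346672
  stratum 2: (100/1680)²·6.14²/9 = 0.0148414
  stratum 3: (140/1680)²·8.31²/11 = 0.043596
  stratum 4: (160/1680)²·3.34²/30 = 0.00337282
  stratum 5: (640/1680)²·9.71²/68 = 0.20122
V̂(ȳ_st) = 0.297697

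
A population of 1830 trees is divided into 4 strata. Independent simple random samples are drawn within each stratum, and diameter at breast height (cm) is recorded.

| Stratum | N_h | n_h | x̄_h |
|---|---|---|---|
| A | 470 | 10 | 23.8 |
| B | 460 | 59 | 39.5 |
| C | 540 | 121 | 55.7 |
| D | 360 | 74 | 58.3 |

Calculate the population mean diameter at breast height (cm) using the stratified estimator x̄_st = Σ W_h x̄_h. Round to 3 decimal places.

N = Σ N_h = 1830. Stratum weights W_h = N_h/N.
x̄_st = (470·23.8 + 460·39.5 + 540·55.7 + 360·58.3) / 1830 = 43.94645

x̄_st ≈ 43.946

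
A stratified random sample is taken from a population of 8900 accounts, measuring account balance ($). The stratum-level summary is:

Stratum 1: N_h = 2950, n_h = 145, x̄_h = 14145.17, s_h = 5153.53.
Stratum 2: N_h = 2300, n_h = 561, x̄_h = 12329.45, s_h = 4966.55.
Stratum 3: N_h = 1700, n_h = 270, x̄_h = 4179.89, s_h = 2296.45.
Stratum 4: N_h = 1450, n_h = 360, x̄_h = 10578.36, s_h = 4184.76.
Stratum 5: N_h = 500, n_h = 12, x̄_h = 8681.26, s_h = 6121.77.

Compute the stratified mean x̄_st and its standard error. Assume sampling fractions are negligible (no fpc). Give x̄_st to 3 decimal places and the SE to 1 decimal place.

x̄_st = Σ W_h x̄_h = (2950·14145.17 + 2300·12329.45 + 1700·4179.89 + 1450·10578.36 + 500·8681.26)/8900 = 10884.38781
V̂(x̄_st) = Σ W_h² s_h²/n_h, with W_h = N_h/N and N = 8900:
  stratum 1: (2950/8900)²·5153.53²/145 = 20123.6
  stratum 2: (2300/8900)²·4966.55²/561 = 2936.45
  stratum 3: (1700/8900)²·2296.45²/270 = 712.636
  stratum 4: (1450/8900)²·4184.76²/360 = 1291.2
  stratum 5: (500/8900)²·6121.77²/12 = 9856.73
V̂(x̄_st) = 34920.6
SE(x̄_st) = √34920.6 = 186.871

x̄_st ≈ 10884.388, SE ≈ 186.9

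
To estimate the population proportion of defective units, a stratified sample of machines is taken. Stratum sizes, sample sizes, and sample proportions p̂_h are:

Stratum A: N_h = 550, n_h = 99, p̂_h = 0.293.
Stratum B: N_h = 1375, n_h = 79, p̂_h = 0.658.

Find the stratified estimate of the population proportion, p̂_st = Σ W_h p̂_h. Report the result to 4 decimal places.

N = 1925; stratum weights W_h = N_h/N.
p̂_st = Σ W_h p̂_h = (550·0.293 + 1375·0.658)/1925 = 0.55371

p̂_st ≈ 0.5537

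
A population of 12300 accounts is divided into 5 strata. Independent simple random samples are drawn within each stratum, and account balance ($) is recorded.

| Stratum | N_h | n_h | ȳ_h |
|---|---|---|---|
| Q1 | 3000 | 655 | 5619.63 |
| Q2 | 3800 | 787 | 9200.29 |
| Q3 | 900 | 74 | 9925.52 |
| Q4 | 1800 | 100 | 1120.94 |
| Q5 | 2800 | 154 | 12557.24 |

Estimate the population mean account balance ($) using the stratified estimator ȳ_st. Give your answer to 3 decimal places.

N = Σ N_h = 12300. Stratum weights W_h = N_h/N.
ȳ_st = (3000·5619.63 + 3800·9200.29 + 900·9925.52 + 1800·1120.94 + 2800·12557.24) / 12300 = 7961.86374

ȳ_st ≈ 7961.864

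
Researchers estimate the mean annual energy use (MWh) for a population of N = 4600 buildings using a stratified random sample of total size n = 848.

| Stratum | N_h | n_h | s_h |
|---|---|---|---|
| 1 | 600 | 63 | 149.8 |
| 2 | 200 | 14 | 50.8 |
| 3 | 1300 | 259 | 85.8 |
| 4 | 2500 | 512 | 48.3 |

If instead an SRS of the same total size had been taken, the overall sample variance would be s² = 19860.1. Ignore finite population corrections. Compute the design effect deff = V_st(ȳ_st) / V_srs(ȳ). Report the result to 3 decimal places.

V̂(ȳ_st) = Σ W_h² s_h²/n_h, with W_h = N_h/N and N = 4600:
  stratum 1: (600/4600)²·149.8²/63 = 6.05996
  stratum 2: (200/4600)²·50.8²/14 = 0.348453
  stratum 3: (1300/4600)²·85.8²/259 = 2.2701
  stratum 4: (2500/4600)²·48.3²/512 = 1.34583
V_st = 10.0243
V_srs = s²/n = 19860.1/848 = 23.4199
deff = V_st / V_srs = 10.0243/23.4199 = 0.4280

deff ≈ 0.428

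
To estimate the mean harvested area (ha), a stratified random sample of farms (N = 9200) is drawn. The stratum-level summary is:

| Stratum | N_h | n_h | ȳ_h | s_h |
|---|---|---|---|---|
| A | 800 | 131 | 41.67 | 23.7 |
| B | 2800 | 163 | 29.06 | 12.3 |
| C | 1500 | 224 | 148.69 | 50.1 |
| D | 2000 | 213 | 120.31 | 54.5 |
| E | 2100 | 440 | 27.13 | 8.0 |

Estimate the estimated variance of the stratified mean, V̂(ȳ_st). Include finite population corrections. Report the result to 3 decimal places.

V̂(ȳ_st) ≈ 0.956

V̂(ȳ_st) = Σ W_h² (1 − n_h/N_h) s_h²/n_h, with W_h = N_h/N and N = 9200:
  stratum A: (800/9200)²·(1 − 131/800)·23.7²/131 = 0.0271123
  stratum B: (2800/9200)²·(1 − 163/2800)·12.3²/163 = 0.0809683
  stratum C: (1500/9200)²·(1 − 224/1500)·50.1²/224 = 0.253392
  stratum D: (2000/9200)²·(1 − 213/2000)·54.5²/213 = 0.588833
  stratum E: (2100/9200)²·(1 − 440/2100)·8.0²/440 = 0.00599072
V̂(ȳ_st) = 0.956297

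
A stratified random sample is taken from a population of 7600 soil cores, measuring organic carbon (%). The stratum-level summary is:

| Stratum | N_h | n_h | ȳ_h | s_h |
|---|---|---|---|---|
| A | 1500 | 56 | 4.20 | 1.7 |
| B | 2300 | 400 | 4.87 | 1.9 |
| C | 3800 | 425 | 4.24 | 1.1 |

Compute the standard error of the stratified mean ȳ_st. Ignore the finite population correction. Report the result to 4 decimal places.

SE(ȳ_st) ≈ 0.0596

V̂(ȳ_st) = Σ W_h² s_h²/n_h, with W_h = N_h/N and N = 7600:
  stratum A: (1500/7600)²·1.7²/56 = 0.00201032
  stratum B: (2300/7600)²·1.9²/400 = 0.000826563
  stratum C: (3800/7600)²·1.1²/425 = 0.000711765
V̂(ȳ_st) = 0.00354865
SE(ȳ_st) = √0.00354865 = 0.0595705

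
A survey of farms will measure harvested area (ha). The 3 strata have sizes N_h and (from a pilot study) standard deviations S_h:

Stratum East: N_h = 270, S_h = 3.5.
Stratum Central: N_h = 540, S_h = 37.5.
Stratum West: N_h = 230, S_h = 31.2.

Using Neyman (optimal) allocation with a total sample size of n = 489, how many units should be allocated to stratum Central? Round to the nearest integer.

Neyman allocation: n_h = n · N_h S_h / Σ N_i S_i, with n = 489.
  stratum East: N_h·S_h = 270·3.5 = 945.00
  stratum Central: N_h·S_h = 540·37.5 = 20250.00
  stratum West: N_h·S_h = 230·31.2 = 7176.00
Σ N_h S_h = 28371.00
n for stratum Central = 489·20250.00/28371.00 = 349.027 → 349

349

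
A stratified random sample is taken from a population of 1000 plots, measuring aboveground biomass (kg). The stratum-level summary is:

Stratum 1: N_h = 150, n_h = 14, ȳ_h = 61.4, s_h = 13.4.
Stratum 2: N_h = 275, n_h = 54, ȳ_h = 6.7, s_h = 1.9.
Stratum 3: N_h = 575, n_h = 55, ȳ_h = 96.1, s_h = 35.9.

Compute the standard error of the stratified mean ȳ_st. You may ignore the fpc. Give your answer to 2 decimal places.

V̂(ȳ_st) = Σ W_h² s_h²/n_h, with W_h = N_h/N and N = 1000:
  stratum 1: (150/1000)²·13.4²/14 = 0.288579
  stratum 2: (275/1000)²·1.9²/54 = 0.00505567
  stratum 3: (575/1000)²·35.9²/55 = 7.74751
V̂(ȳ_st) = 8.04114
SE(ȳ_st) = √8.04114 = 2.83569

SE(ȳ_st) ≈ 2.84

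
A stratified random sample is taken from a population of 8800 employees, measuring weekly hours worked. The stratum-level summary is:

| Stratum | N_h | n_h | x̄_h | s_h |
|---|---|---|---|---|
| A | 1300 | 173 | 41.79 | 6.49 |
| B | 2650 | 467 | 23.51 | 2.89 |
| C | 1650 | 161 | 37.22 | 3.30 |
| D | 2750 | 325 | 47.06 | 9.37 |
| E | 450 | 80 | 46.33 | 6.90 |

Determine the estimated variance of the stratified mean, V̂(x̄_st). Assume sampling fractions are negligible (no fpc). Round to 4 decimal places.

V̂(x̄_st) ≈ 0.0373

V̂(x̄_st) = Σ W_h² s_h²/n_h, with W_h = N_h/N and N = 8800:
  stratum A: (1300/8800)²·6.49²/173 = 0.0053133
  stratum B: (2650/8800)²·2.89²/467 = 0.00162183
  stratum C: (1650/8800)²·3.30²/161 = 0.00237796
  stratum D: (2750/8800)²·9.37²/325 = 0.0263813
  stratum E: (450/8800)²·6.90²/80 = 0.00155621
V̂(x̄_st) = 0.0372506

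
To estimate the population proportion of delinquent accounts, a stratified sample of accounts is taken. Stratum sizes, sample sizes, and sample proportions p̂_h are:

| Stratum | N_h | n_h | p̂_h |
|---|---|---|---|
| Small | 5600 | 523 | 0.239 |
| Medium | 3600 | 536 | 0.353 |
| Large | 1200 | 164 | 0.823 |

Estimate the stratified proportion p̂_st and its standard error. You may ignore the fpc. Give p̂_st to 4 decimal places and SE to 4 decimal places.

N = 10400; stratum weights W_h = N_h/N.
p̂_st = Σ W_h p̂_h = (5600·0.239 + 3600·0.353 + 1200·0.823)/10400 = 0.34585
V̂(p̂_st) = Σ W_h² p̂_h(1−p̂_h)/(n_h−1):
  stratum Small: (5600/10400)²·0.239·0.761/522 = 0.000101023
  stratum Medium: (3600/10400)²·0.353·0.647/535 = 5.11521e-05
  stratum Large: (1200/10400)²·0.823·0.177/163 = 1.18982e-05
V̂(p̂_st) = 0.000164074; SE = √V̂ = 0.0128091

p̂_st ≈ 0.3458, SE ≈ 0.0128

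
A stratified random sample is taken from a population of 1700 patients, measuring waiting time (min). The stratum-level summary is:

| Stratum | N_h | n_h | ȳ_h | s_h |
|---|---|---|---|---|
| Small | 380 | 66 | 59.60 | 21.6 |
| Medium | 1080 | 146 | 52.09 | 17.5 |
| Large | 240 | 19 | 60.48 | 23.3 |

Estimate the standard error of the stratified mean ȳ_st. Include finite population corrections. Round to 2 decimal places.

SE(ȳ_st) ≈ 1.24

V̂(ȳ_st) = Σ W_h² (1 − n_h/N_h) s_h²/n_h, with W_h = N_h/N and N = 1700:
  stratum Small: (380/1700)²·(1 − 66/380)·21.6²/66 = 0.291863
  stratum Medium: (1080/1700)²·(1 − 146/1080)·17.5²/146 = 0.732143
  stratum Large: (240/1700)²·(1 − 19/240)·23.3²/19 = 0.524401
V̂(ȳ_st) = 1.54841
SE(ȳ_st) = √1.54841 = 1.24435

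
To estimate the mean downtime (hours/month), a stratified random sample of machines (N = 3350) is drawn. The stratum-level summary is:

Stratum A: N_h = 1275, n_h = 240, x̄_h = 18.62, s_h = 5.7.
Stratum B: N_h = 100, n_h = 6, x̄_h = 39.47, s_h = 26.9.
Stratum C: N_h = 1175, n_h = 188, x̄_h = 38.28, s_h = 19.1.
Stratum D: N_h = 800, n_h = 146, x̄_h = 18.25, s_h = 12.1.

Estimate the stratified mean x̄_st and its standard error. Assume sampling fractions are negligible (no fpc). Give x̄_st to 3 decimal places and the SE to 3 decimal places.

x̄_st ≈ 26.050, SE ≈ 0.650

x̄_st = Σ W_h x̄_h = (1275·18.62 + 100·39.47 + 1175·38.28 + 800·18.25)/3350 = 26.04970
V̂(x̄_st) = Σ W_h² s_h²/n_h, with W_h = N_h/N and N = 3350:
  stratum A: (1275/3350)²·5.7²/240 = 0.0196096
  stratum B: (100/3350)²·26.9²/6 = 0.107464
  stratum C: (1175/3350)²·19.1²/188 = 0.238723
  stratum D: (800/3350)²·12.1²/146 = 0.0571884
V̂(x̄_st) = 0.422986
SE(x̄_st) = √0.422986 = 0.650373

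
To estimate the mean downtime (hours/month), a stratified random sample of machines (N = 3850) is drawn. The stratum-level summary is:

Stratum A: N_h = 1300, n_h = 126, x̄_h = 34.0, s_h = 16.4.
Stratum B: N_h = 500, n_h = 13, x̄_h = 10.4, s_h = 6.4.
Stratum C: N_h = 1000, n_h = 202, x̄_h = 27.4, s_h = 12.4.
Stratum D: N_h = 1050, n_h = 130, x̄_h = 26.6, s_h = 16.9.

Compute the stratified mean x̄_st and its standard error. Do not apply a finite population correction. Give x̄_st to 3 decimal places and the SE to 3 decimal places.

x̄_st ≈ 27.203, SE ≈ 0.715

x̄_st = Σ W_h x̄_h = (1300·34.0 + 500·10.4 + 1000·27.4 + 1050·26.6)/3850 = 27.20260
V̂(x̄_st) = Σ W_h² s_h²/n_h, with W_h = N_h/N and N = 3850:
  stratum A: (1300/3850)²·16.4²/126 = 0.243379
  stratum B: (500/3850)²·6.4²/13 = 0.0531417
  stratum C: (1000/3850)²·12.4²/202 = 0.0513536
  stratum D: (1050/3850)²·16.9²/130 = 0.163413
V̂(x̄_st) = 0.511287
SE(x̄_st) = √0.511287 = 0.715043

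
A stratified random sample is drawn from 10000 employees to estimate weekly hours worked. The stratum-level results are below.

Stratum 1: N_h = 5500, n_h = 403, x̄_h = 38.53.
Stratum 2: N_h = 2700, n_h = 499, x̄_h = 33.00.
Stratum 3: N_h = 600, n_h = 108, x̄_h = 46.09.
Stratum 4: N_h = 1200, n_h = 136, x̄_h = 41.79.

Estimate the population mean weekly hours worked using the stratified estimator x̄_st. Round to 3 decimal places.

x̄_st ≈ 37.882

N = Σ N_h = 10000. Stratum weights W_h = N_h/N.
x̄_st = (5500·38.53 + 2700·33.00 + 600·46.09 + 1200·41.79) / 10000 = 37.88170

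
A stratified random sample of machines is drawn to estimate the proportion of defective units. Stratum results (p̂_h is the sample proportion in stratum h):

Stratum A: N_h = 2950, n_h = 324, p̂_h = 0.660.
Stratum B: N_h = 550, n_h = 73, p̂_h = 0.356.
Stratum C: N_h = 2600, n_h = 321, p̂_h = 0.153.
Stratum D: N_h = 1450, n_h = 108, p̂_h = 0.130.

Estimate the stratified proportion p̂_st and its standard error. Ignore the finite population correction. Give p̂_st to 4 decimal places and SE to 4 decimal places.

p̂_st ≈ 0.3615, SE ≈ 0.0145

N = 7550; stratum weights W_h = N_h/N.
p̂_st = Σ W_h p̂_h = (2950·0.660 + 550·0.356 + 2600·0.153 + 1450·0.130)/7550 = 0.36147
V̂(p̂_st) = Σ W_h² p̂_h(1−p̂_h)/(n_h−1):
  stratum A: (2950/7550)²·0.660·0.340/323 = 0.000106065
  stratum B: (550/7550)²·0.356·0.644/72 = 1.6898e-05
  stratum C: (2600/7550)²·0.153·0.847/320 = 4.80261e-05
  stratum D: (1450/7550)²·0.130·0.870/107 = 3.89871e-05
V̂(p̂_st) = 0.000209976; SE = √V̂ = 0.0144905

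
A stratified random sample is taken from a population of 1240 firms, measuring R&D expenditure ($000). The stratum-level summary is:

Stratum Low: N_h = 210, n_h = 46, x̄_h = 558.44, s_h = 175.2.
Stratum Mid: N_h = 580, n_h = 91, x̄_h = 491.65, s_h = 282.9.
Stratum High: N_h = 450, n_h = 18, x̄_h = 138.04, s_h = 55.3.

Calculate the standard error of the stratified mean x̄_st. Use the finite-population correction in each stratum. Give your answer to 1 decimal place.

V̂(x̄_st) = Σ W_h² (1 − n_h/N_h) s_h²/n_h, with W_h = N_h/N and N = 1240:
  stratum Low: (210/1240)²·(1 − 46/210)·175.2²/46 = 14.9462
  stratum Mid: (580/1240)²·(1 − 91/580)·282.9²/91 = 162.225
  stratum High: (450/1240)²·(1 − 18/450)·55.3²/18 = 21.4798
V̂(x̄_st) = 198.651
SE(x̄_st) = √198.651 = 14.0944

SE(x̄_st) ≈ 14.1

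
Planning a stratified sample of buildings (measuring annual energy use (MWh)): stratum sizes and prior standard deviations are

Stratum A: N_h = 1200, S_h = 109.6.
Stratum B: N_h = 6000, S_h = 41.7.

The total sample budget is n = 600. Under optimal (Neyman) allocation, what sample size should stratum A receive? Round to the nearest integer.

Neyman allocation: n_h = n · N_h S_h / Σ N_i S_i, with n = 600.
  stratum A: N_h·S_h = 1200·109.6 = 131520.00
  stratum B: N_h·S_h = 6000·41.7 = 250200.00
Σ N_h S_h = 381720.00
n for stratum A = 600·131520.00/381720.00 = 206.727 → 207

207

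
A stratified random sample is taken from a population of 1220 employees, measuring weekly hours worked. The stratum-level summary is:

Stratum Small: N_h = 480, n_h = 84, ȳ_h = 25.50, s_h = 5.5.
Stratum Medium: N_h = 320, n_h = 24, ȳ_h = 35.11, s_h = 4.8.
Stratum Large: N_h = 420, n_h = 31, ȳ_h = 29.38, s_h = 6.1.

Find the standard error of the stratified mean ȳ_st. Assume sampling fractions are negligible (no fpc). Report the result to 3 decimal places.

SE(ȳ_st) ≈ 0.514

V̂(ȳ_st) = Σ W_h² s_h²/n_h, with W_h = N_h/N and N = 1220:
  stratum Small: (480/1220)²·5.5²/84 = 0.0557454
  stratum Medium: (320/1220)²·4.8²/24 = 0.0660468
  stratum Large: (420/1220)²·6.1²/31 = 0.142258
V̂(ȳ_st) = 0.26405
SE(ȳ_st) = √0.26405 = 0.513858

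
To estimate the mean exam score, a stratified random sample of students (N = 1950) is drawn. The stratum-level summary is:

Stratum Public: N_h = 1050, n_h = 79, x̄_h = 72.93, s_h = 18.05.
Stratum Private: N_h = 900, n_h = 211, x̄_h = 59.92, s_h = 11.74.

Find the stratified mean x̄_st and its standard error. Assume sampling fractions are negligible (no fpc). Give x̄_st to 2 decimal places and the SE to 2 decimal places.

x̄_st = Σ W_h x̄_h = (1050·72.93 + 900·59.92)/1950 = 66.92538
V̂(x̄_st) = Σ W_h² s_h²/n_h, with W_h = N_h/N and N = 1950:
  stratum Public: (1050/1950)²·18.05²/79 = 1.19574
  stratum Private: (900/1950)²·11.74²/211 = 0.139146
V̂(x̄_st) = 1.33489
SE(x̄_st) = √1.33489 = 1.15537

x̄_st ≈ 66.93, SE ≈ 1.16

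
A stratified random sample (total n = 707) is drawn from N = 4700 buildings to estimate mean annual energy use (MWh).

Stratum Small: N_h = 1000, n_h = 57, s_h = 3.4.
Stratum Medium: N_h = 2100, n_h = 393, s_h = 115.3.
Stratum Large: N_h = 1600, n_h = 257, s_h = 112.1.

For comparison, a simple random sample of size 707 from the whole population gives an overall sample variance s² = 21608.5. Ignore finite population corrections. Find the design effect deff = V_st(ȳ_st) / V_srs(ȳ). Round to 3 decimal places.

deff ≈ 0.407

V̂(ȳ_st) = Σ W_h² s_h²/n_h, with W_h = N_h/N and N = 4700:
  stratum Small: (1000/4700)²·3.4²/57 = 0.00918094
  stratum Medium: (2100/4700)²·115.3²/393 = 6.75319
  stratum Large: (1600/4700)²·112.1²/257 = 5.6666
V_st = 12.429
V_srs = s²/n = 21608.5/707 = 30.5636
deff = V_st / V_srs = 12.429/30.5636 = 0.4067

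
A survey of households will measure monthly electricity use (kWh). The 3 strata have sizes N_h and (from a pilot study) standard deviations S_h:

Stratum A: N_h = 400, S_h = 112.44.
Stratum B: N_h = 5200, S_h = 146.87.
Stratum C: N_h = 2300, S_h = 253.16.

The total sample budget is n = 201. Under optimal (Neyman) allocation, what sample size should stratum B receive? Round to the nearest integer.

110

Neyman allocation: n_h = n · N_h S_h / Σ N_i S_i, with n = 201.
  stratum A: N_h·S_h = 400·112.44 = 44976.00
  stratum B: N_h·S_h = 5200·146.87 = 763724.00
  stratum C: N_h·S_h = 2300·253.16 = 582268.00
Σ N_h S_h = 1390968.00
n for stratum B = 201·763724.00/1390968.00 = 110.361 → 110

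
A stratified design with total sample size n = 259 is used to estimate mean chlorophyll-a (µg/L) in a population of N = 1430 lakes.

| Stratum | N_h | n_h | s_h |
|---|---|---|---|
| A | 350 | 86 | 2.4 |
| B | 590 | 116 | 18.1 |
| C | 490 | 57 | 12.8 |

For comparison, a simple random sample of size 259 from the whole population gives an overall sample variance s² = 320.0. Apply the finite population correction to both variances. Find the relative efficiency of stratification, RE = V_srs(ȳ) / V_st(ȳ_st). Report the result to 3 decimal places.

RE ≈ 1.472

V̂(ȳ_st) = Σ W_h² (1 − n_h/N_h) s_h²/n_h, with W_h = N_h/N and N = 1430:
  stratum A: (350/1430)²·(1 − 86/350)·2.4²/86 = 0.00302638
  stratum B: (590/1430)²·(1 − 116/590)·18.1²/116 = 0.38624
  stratum C: (490/1430)²·(1 − 57/490)·12.8²/57 = 0.298234
V_st = 0.6875
V_srs = (1 − 259/1430)·320.0/259 = 1.01175
Relative efficiency = V_srs / V_st = 1.01175/0.6875 = 1.4716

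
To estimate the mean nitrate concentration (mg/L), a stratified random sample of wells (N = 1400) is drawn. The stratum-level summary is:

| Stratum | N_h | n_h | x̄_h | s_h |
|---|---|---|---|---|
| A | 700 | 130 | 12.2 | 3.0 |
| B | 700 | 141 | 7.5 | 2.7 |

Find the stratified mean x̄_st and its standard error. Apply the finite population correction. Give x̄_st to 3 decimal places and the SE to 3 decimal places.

x̄_st ≈ 9.850, SE ≈ 0.156

x̄_st = Σ W_h x̄_h = (700·12.2 + 700·7.5)/1400 = 9.85000
V̂(x̄_st) = Σ W_h² (1 − n_h/N_h) s_h²/n_h, with W_h = N_h/N and N = 1400:
  stratum A: (700/1400)²·(1 − 130/700)·3.0²/130 = 0.0140934
  stratum B: (700/1400)²·(1 − 141/700)·2.7²/141 = 0.010322
V̂(x̄_st) = 0.0244154
SE(x̄_st) = √0.0244154 = 0.156254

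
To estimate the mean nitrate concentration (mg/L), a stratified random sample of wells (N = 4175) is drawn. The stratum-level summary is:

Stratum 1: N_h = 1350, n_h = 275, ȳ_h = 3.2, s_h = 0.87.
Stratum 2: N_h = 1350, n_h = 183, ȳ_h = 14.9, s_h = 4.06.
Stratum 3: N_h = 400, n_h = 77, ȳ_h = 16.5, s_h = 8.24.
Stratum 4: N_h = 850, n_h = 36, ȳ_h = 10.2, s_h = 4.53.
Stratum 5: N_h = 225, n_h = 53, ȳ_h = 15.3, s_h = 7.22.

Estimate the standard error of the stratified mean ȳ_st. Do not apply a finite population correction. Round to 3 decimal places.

V̂(ȳ_st) = Σ W_h² s_h²/n_h, with W_h = N_h/N and N = 4175:
  stratum 1: (1350/4175)²·0.87²/275 = 0.00028778
  stratum 2: (1350/4175)²·4.06²/183 = 0.00941793
  stratum 3: (400/4175)²·8.24²/77 = 0.00809414
  stratum 4: (850/4175)²·4.53²/36 = 0.0236276
  stratum 5: (225/4175)²·7.22²/53 = 0.00285661
V̂(ȳ_st) = 0.044284
SE(ȳ_st) = √0.044284 = 0.210438

SE(ȳ_st) ≈ 0.210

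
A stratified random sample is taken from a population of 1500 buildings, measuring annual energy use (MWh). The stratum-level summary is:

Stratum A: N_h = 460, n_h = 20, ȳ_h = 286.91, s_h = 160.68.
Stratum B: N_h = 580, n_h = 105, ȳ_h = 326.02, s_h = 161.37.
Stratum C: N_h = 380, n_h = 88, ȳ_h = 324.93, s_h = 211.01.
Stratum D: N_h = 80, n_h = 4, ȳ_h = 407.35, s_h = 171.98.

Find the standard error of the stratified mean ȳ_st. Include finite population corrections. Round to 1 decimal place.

V̂(ȳ_st) = Σ W_h² (1 − n_h/N_h) s_h²/n_h, with W_h = N_h/N and N = 1500:
  stratum A: (460/1500)²·(1 − 20/460)·160.68²/20 = 116.124
  stratum B: (580/1500)²·(1 − 105/580)·161.37²/105 = 30.3665
  stratum C: (380/1500)²·(1 − 88/380)·211.01²/88 = 24.9521
  stratum D: (80/1500)²·(1 − 4/80)·171.98²/4 = 19.981
V̂(ȳ_st) = 191.424
SE(ȳ_st) = √191.424 = 13.8356

SE(ȳ_st) ≈ 13.8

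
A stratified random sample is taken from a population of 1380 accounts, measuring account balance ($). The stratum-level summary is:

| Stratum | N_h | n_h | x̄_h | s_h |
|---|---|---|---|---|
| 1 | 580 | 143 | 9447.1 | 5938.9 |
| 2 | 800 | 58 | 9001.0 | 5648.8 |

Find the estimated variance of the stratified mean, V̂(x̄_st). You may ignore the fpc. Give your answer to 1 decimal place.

V̂(x̄_st) ≈ 228455.5

V̂(x̄_st) = Σ W_h² s_h²/n_h, with W_h = N_h/N and N = 1380:
  stratum 1: (580/1380)²·5938.9²/143 = 43568.6
  stratum 2: (800/1380)²·5648.8²/58 = 184887
V̂(x̄_st) = 228456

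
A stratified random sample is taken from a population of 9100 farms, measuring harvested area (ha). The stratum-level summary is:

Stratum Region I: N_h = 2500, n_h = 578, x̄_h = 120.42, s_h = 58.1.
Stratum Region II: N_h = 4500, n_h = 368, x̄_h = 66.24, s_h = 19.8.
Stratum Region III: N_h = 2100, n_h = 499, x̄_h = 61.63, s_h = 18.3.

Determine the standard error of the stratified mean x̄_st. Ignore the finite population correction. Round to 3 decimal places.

SE(x̄_st) ≈ 0.859

V̂(x̄_st) = Σ W_h² s_h²/n_h, with W_h = N_h/N and N = 9100:
  stratum Region I: (2500/9100)²·58.1²/578 = 0.44078
  stratum Region II: (4500/9100)²·19.8²/368 = 0.26051
  stratum Region III: (2100/9100)²·18.3²/499 = 0.0357402
V̂(x̄_st) = 0.73703
SE(x̄_st) = √0.73703 = 0.858505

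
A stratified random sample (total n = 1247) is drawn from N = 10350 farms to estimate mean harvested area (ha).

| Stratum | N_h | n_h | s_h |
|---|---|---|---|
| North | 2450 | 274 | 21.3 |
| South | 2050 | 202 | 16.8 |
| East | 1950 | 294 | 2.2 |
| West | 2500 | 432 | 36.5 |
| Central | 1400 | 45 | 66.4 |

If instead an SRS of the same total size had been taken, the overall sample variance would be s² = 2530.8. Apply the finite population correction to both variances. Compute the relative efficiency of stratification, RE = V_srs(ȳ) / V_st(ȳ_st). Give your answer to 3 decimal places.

RE ≈ 0.885

V̂(ȳ_st) = Σ W_h² (1 − n_h/N_h) s_h²/n_h, with W_h = N_h/N and N = 10350:
  stratum North: (2450/10350)²·(1 − 274/2450)·21.3²/274 = 0.0824049
  stratum South: (2050/10350)²·(1 − 202/2050)·16.8²/202 = 0.0494131
  stratum East: (1950/10350)²·(1 − 294/1950)·2.2²/294 = 0.000496263
  stratum West: (2500/10350)²·(1 − 432/2500)·36.5²/432 = 0.148837
  stratum Central: (1400/10350)²·(1 − 45/1400)·66.4²/45 = 1.73504
V_st = 2.01619
V_srs = (1 − 1247/10350)·2530.8/1247 = 1.78499
Relative efficiency = V_srs / V_st = 1.78499/2.01619 = 0.8853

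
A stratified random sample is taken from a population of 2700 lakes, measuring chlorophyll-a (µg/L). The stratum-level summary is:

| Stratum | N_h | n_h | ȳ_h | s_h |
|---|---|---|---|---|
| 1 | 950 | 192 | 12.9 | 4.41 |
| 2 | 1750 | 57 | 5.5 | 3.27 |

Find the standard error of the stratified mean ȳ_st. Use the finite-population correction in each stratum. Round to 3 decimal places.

SE(ȳ_st) ≈ 0.294

V̂(ȳ_st) = Σ W_h² (1 − n_h/N_h) s_h²/n_h, with W_h = N_h/N and N = 2700:
  stratum 1: (950/2700)²·(1 − 192/950)·4.41²/192 = 0.0100056
  stratum 2: (1750/2700)²·(1 − 57/1750)·3.27²/57 = 0.0762409
V̂(ȳ_st) = 0.0862465
SE(ȳ_st) = √0.0862465 = 0.293678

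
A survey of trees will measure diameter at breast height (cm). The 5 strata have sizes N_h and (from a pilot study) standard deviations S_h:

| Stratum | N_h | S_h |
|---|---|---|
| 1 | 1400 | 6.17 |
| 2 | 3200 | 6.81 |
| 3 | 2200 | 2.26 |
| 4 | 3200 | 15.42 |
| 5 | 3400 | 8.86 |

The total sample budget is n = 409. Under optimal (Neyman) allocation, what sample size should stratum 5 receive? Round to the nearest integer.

107

Neyman allocation: n_h = n · N_h S_h / Σ N_i S_i, with n = 409.
  stratum 1: N_h·S_h = 1400·6.17 = 8638.00
  stratum 2: N_h·S_h = 3200·6.81 = 21792.00
  stratum 3: N_h·S_h = 2200·2.26 = 4972.00
  stratum 4: N_h·S_h = 3200·15.42 = 49344.00
  stratum 5: N_h·S_h = 3400·8.86 = 30124.00
Σ N_h S_h = 114870.00
n for stratum 5 = 409·30124.00/114870.00 = 107.258 → 107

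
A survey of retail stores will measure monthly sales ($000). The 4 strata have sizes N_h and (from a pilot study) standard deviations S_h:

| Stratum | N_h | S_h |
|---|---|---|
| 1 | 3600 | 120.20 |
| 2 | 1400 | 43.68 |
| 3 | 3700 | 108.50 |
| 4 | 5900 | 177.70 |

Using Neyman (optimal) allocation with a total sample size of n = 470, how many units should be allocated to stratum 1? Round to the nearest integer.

105

Neyman allocation: n_h = n · N_h S_h / Σ N_i S_i, with n = 470.
  stratum 1: N_h·S_h = 3600·120.20 = 432720.00
  stratum 2: N_h·S_h = 1400·43.68 = 61152.00
  stratum 3: N_h·S_h = 3700·108.50 = 401450.00
  stratum 4: N_h·S_h = 5900·177.70 = 1048430.00
Σ N_h S_h = 1943752.00
n for stratum 1 = 470·432720.00/1943752.00 = 104.632 → 105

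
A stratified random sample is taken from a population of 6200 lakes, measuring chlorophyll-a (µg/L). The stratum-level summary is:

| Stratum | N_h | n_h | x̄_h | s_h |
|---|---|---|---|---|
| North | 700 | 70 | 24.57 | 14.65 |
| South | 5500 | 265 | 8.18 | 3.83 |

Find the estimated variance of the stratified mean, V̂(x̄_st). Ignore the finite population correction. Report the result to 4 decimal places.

V̂(x̄_st) ≈ 0.0826

V̂(x̄_st) = Σ W_h² s_h²/n_h, with W_h = N_h/N and N = 6200:
  stratum North: (700/6200)²·14.65²/70 = 0.0390832
  stratum South: (5500/6200)²·3.83²/265 = 0.0435606
V̂(x̄_st) = 0.0826438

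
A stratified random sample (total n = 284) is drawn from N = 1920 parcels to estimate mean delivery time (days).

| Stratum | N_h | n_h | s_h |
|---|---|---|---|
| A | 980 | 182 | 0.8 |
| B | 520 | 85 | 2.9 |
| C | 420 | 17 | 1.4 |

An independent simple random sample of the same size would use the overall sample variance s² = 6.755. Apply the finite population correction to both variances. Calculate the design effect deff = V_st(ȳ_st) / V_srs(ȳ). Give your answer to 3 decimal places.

V̂(ȳ_st) = Σ W_h² (1 − n_h/N_h) s_h²/n_h, with W_h = N_h/N and N = 1920:
  stratum A: (980/1920)²·(1 − 182/980)·0.8²/182 = 0.000745994
  stratum B: (520/1920)²·(1 − 85/520)·2.9²/85 = 0.0060711
  stratum C: (420/1920)²·(1 − 17/420)·1.4²/17 = 0.0052937
V_st = 0.0121108
V_srs = (1 − 284/1920)·6.755/284 = 0.020267
deff = V_st / V_srs = 0.0121108/0.020267 = 0.5976

deff ≈ 0.598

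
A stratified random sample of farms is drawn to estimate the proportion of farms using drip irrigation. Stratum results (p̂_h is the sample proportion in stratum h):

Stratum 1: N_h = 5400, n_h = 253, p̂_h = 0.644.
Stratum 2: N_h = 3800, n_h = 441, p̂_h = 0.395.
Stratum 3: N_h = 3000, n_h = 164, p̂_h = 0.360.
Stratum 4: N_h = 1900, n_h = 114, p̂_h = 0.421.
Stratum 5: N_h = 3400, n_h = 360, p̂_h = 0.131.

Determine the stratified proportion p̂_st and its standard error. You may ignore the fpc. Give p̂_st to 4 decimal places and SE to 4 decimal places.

p̂_st ≈ 0.4174, SE ≈ 0.0138

N = 17500; stratum weights W_h = N_h/N.
p̂_st = Σ W_h p̂_h = (5400·0.644 + 3800·0.395 + 3000·0.360 + 1900·0.421 + 3400·0.131)/17500 = 0.41737
V̂(p̂_st) = Σ W_h² p̂_h(1−p̂_h)/(n_h−1):
  stratum 1: (5400/17500)²·0.644·0.356/252 = 8.66257e-05
  stratum 2: (3800/17500)²·0.395·0.605/440 = 2.56089e-05
  stratum 3: (3000/17500)²·0.360·0.640/163 = 4.15395e-05
  stratum 4: (1900/17500)²·0.421·0.579/113 = 2.54281e-05
  stratum 5: (3400/17500)²·0.131·0.869/359 = 1.19696e-05
V̂(p̂_st) = 0.000191172; SE = √V̂ = 0.0138265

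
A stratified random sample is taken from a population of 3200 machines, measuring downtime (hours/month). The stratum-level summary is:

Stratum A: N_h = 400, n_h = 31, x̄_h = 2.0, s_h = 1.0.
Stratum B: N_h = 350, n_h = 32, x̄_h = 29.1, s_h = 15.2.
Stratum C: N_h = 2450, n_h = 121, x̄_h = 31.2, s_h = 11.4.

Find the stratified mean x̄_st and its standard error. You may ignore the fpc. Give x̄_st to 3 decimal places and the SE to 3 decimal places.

x̄_st = Σ W_h x̄_h = (400·2.0 + 350·29.1 + 2450·31.2)/3200 = 27.32031
V̂(x̄_st) = Σ W_h² s_h²/n_h, with W_h = N_h/N and N = 3200:
  stratum A: (400/3200)²·1.0²/31 = 0.000504032
  stratum B: (350/3200)²·15.2²/32 = 0.0863721
  stratum C: (2450/3200)²·11.4²/121 = 0.629588
V̂(x̄_st) = 0.716464
SE(x̄_st) = √0.716464 = 0.846442

x̄_st ≈ 27.320, SE ≈ 0.846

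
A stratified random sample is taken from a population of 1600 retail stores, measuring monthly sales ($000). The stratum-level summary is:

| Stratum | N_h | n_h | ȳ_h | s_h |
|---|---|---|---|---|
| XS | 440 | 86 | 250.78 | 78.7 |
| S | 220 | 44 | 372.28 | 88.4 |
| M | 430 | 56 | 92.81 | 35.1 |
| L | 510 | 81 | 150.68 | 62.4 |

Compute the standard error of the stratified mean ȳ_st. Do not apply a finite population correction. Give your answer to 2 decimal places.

SE(ȳ_st) ≈ 3.91

V̂(ȳ_st) = Σ W_h² s_h²/n_h, with W_h = N_h/N and N = 1600:
  stratum XS: (440/1600)²·78.7²/86 = 5.44649
  stratum S: (220/1600)²·88.4²/44 = 3.35782
  stratum M: (430/1600)²·35.1²/56 = 1.589
  stratum L: (510/1600)²·62.4²/81 = 4.8841
V̂(ȳ_st) = 15.2774
SE(ȳ_st) = √15.2774 = 3.90863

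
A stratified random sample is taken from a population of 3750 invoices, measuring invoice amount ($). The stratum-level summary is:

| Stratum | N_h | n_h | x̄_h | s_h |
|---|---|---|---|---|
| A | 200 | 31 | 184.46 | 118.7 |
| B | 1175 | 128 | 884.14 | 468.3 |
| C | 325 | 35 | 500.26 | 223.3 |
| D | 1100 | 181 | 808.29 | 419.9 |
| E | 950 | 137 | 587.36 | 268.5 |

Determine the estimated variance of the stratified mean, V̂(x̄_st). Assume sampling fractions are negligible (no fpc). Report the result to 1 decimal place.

V̂(x̄_st) ≈ 297.8

V̂(x̄_st) = Σ W_h² s_h²/n_h, with W_h = N_h/N and N = 3750:
  stratum A: (200/3750)²·118.7²/31 = 1.29282
  stratum B: (1175/3750)²·468.3²/128 = 168.21
  stratum C: (325/3750)²·223.3²/35 = 10.7007
  stratum D: (1100/3750)²·419.9²/181 = 83.8178
  stratum E: (950/3750)²·268.5²/137 = 33.7717
V̂(x̄_st) = 297.793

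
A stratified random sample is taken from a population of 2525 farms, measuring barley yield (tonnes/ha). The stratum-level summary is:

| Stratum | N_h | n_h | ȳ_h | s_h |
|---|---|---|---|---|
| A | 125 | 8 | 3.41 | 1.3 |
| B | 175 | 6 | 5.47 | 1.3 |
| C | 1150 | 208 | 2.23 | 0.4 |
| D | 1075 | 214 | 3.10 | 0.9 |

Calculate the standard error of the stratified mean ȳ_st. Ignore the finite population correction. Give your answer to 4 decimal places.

V̂(ȳ_st) = Σ W_h² s_h²/n_h, with W_h = N_h/N and N = 2525:
  stratum A: (125/2525)²·1.3²/8 = 0.000517719
  stratum B: (175/2525)²·1.3²/6 = 0.00135297
  stratum C: (1150/2525)²·0.4²/208 = 0.000159562
  stratum D: (1075/2525)²·0.9²/214 = 0.000686065
V̂(ȳ_st) = 0.00271632
SE(ȳ_st) = √0.00271632 = 0.0521183

SE(ȳ_st) ≈ 0.0521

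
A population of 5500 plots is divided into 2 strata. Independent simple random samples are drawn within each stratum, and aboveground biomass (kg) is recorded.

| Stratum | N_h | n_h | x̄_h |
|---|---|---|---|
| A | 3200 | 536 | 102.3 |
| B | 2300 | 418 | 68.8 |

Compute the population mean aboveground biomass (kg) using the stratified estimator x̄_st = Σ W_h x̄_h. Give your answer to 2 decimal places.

N = Σ N_h = 5500. Stratum weights W_h = N_h/N.
x̄_st = (3200·102.3 + 2300·68.8) / 5500 = 88.2909

x̄_st ≈ 88.29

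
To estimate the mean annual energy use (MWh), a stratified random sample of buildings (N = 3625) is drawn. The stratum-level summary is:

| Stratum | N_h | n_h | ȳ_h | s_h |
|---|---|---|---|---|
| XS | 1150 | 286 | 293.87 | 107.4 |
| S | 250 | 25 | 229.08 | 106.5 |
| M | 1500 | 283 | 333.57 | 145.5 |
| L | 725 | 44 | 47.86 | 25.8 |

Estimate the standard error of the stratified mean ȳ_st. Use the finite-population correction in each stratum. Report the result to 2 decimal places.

SE(ȳ_st) ≈ 3.99

V̂(ȳ_st) = Σ W_h² (1 − n_h/N_h) s_h²/n_h, with W_h = N_h/N and N = 3625:
  stratum XS: (1150/3625)²·(1 − 286/1150)·107.4²/286 = 3.04957
  stratum S: (250/3625)²·(1 − 25/250)·106.5²/25 = 1.94207
  stratum M: (1500/3625)²·(1 − 283/1500)·145.5²/283 = 10.3921
  stratum L: (725/3625)²·(1 − 44/725)·25.8²/44 = 0.568402
V̂(ȳ_st) = 15.9522
SE(ȳ_st) = √15.9522 = 3.99402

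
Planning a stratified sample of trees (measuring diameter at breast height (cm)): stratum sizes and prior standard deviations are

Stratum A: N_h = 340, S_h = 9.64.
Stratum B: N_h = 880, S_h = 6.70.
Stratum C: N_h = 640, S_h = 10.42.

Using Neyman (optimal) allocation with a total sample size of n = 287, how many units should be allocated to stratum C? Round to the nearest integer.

121

Neyman allocation: n_h = n · N_h S_h / Σ N_i S_i, with n = 287.
  stratum A: N_h·S_h = 340·9.64 = 3277.60
  stratum B: N_h·S_h = 880·6.70 = 5896.00
  stratum C: N_h·S_h = 640·10.42 = 6668.80
Σ N_h S_h = 15842.40
n for stratum C = 287·6668.80/15842.40 = 120.812 → 121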